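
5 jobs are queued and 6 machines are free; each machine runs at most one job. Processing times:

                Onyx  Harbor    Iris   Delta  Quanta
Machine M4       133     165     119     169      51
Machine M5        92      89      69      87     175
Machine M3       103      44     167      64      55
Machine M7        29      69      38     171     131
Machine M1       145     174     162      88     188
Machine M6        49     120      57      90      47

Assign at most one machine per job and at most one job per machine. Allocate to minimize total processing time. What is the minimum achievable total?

Optimal: Onyx→Machine M7 (29 min), Harbor→Machine M3 (44 min), Iris→Machine M6 (57 min), Delta→Machine M5 (87 min), Quanta→Machine M4 (51 min) — total 29+44+57+87+51 = 268 min.
Min-entry greedy (repeatedly take the single cheapest remaining cell) gives 277 min, worse by 9.
Checked against all permutations: 268 min is optimal.

Min total: 268 min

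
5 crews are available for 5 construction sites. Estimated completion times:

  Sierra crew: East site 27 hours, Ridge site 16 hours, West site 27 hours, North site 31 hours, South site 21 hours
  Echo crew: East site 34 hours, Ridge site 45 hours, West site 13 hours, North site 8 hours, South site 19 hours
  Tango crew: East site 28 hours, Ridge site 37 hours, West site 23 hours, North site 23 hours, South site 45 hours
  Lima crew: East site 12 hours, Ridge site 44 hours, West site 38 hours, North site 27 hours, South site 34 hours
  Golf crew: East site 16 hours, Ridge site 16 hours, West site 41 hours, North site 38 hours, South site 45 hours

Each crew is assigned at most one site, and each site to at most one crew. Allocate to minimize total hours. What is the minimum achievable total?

Treat this as an assignment problem: match each crew to one site.
Optimal: Sierra crew→South site (21 hours), Echo crew→North site (8 hours), Tango crew→West site (23 hours), Lima crew→East site (12 hours), Golf crew→Ridge site (16 hours) — total 21+8+23+12+16 = 80 hours.
Row-greedy (each crew in turn takes its cheapest remaining site) gives 104 hours, worse by 24.
Next-best assignment: Sierra crew→South site, Echo crew→West site, Tango crew→North site, Lima crew→East site, Golf crew→Ridge site = 85 hours.

Min total: 80 hours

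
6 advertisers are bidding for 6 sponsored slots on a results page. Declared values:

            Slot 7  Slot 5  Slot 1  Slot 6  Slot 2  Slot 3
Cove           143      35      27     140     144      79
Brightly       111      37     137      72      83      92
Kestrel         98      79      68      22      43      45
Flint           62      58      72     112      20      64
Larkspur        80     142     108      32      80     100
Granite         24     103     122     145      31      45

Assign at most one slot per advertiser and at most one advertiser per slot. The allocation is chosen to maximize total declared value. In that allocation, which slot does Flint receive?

Flint receives Slot 3.

Optimal: Cove→Slot 2 ($144), Brightly→Slot 1 ($137), Kestrel→Slot 7 ($98), Flint→Slot 3 ($64), Larkspur→Slot 5 ($142), Granite→Slot 6 ($145) — total 144+137+98+64+142+145 = $730.
Row-greedy (each advertiser in turn takes its best remaining slot) gives $678, worse by 52.
Every other assignment is strictly worse.
Flint's own top slot is Slot 6 ($112), but forcing Flint→Slot 6 and reassigning the rest optimally gives only $710 — worse by 20.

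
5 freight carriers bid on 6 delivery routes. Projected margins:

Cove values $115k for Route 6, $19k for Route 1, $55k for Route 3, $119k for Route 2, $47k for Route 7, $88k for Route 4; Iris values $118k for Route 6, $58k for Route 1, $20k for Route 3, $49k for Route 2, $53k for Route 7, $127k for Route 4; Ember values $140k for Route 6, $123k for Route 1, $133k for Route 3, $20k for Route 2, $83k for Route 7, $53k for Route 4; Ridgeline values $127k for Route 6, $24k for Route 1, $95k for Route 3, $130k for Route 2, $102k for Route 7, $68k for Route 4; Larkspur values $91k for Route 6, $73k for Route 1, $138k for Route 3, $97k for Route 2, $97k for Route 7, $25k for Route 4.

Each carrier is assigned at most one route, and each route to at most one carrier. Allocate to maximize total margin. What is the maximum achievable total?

This is the linear assignment problem.
Optimal: Cove→Route 2 ($119k), Iris→Route 4 ($127k), Ember→Route 1 ($123k), Ridgeline→Route 6 ($127k), Larkspur→Route 3 ($138k) — total 119+127+123+127+138 = $634k.
Row-greedy (each carrier in turn takes its best remaining route) gives $626k, worse by 8.
Swapping Ember↔Larkspur (Ember→Route 3 $133k, Larkspur→Route 1 $73k) loses 55.

Maximum total: $634k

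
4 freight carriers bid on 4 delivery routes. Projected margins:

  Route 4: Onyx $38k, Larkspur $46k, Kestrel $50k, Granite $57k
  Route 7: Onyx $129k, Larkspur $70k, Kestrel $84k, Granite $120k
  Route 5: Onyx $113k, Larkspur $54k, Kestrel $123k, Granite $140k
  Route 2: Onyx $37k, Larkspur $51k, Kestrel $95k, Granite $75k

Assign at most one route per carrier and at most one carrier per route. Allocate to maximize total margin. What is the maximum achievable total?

Maximum total: $410k

Optimal: Onyx→Route 7 ($129k), Larkspur→Route 4 ($46k), Kestrel→Route 2 ($95k), Granite→Route 5 ($140k) — total 129+46+95+140 = $410k.
No other one-to-one assignment exceeds $410k.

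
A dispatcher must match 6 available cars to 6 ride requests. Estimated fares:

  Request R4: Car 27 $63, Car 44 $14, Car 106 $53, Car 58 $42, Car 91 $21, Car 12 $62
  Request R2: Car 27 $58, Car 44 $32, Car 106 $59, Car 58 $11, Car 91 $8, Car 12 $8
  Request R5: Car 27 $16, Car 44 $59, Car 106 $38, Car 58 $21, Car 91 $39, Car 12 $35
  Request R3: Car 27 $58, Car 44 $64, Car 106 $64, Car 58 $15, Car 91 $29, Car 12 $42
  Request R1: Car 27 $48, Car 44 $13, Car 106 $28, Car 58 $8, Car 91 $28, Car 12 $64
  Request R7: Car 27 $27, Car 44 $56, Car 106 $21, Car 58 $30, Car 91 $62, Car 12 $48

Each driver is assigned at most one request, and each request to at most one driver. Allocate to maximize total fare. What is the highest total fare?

Maximum total: $349

Optimal: Car 27→Request R2 ($58), Car 44→Request R5 ($59), Car 106→Request R3 ($64), Car 58→Request R4 ($42), Car 91→Request R7 ($62), Car 12→Request R1 ($64) — total 58+59+64+42+62+64 = $349.
Row-greedy (each driver in turn takes its best remaining request) gives $319, worse by 30.
Swapping Car 91↔Car 58 (Car 91→Request R4 $21, Car 58→Request R7 $30) loses 53.
Every other assignment is strictly worse.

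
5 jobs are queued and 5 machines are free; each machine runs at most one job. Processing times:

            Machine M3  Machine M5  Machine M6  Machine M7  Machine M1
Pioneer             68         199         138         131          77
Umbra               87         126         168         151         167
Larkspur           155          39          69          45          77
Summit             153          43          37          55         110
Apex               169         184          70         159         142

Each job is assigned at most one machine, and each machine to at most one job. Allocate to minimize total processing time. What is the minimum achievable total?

This is the linear assignment problem.
Optimal: Pioneer→Machine M1 (77 min), Umbra→Machine M3 (87 min), Larkspur→Machine M7 (45 min), Summit→Machine M5 (43 min), Apex→Machine M6 (70 min) — total 77+87+45+43+70 = 322 min.
Column-greedy (each machine in turn goes to its cheapest remaining job) gives 437 min, worse by 115.
Swapping Apex↔Summit (Apex→Machine M5 184 min, Summit→Machine M6 37 min) adds 108.
Checked against all permutations: 322 min is optimal.

Minimum total: 322 min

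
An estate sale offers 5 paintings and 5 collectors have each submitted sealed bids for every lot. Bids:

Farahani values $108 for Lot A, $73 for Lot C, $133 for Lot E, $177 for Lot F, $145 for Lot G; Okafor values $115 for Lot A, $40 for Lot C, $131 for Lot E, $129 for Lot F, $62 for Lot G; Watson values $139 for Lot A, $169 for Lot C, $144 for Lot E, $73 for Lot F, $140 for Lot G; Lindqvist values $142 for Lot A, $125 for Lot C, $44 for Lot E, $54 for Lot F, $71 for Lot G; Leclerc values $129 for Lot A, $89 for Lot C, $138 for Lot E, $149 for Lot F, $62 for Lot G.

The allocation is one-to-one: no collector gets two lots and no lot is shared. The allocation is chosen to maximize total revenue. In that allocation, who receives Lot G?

Treat this as an assignment problem: match each collector to one lot.
Optimal: Farahani→Lot G ($145), Okafor→Lot E ($131), Watson→Lot C ($169), Lindqvist→Lot A ($142), Leclerc→Lot F ($149) — total 145+131+169+142+149 = $736.
Row-greedy (each collector in turn takes its best remaining lot) gives $681, worse by 55.
Next-best assignment: Farahani→Lot G, Okafor→Lot F, Watson→Lot C, Lindqvist→Lot A, Leclerc→Lot E = $723.
Swapping Farahani↔Lindqvist (Farahani→Lot A $108, Lindqvist→Lot G $71) loses 108.
Farahani's own top lot is Lot F ($177), but forcing Farahani→Lot F and reassigning the rest optimally gives only $702 — worse by 34.

Farahani receives Lot G.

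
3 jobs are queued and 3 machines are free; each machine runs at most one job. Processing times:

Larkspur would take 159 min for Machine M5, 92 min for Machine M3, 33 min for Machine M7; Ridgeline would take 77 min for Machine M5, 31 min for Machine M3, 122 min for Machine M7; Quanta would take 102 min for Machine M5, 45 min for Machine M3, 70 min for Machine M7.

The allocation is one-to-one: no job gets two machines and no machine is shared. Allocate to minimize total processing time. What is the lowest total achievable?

Min total: 155 min

Optimal: Larkspur→Machine M7 (33 min), Ridgeline→Machine M5 (77 min), Quanta→Machine M3 (45 min) — total 33+77+45 = 155 min.
Min-entry greedy (repeatedly take the single cheapest remaining cell) gives 166 min, worse by 11.
Next-best assignment: Larkspur→Machine M7, Ridgeline→Machine M3, Quanta→Machine M5 = 166 min.
Swapping Larkspur↔Quanta (Larkspur→Machine M3 92 min, Quanta→Machine M7 70 min) adds 84.
Checked against all permutations: 155 min is optimal.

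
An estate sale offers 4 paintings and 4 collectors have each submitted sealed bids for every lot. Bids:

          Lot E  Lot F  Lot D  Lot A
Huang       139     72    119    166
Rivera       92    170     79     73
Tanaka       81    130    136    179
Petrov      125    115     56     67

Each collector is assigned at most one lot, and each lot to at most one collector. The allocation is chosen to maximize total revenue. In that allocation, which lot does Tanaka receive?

Tanaka receives Lot D.

Optimal: Huang→Lot A ($166), Rivera→Lot F ($170), Tanaka→Lot D ($136), Petrov→Lot E ($125) — total 166+170+136+125 = $597.
Next-best assignment: Huang→Lot D, Rivera→Lot F, Tanaka→Lot A, Petrov→Lot E = $593.
Swapping Huang↔Petrov (Huang→Lot E $139, Petrov→Lot A $67) loses 85.
Tanaka's own top lot is Lot A ($179), but forcing Tanaka→Lot A and reassigning the rest optimally gives only $593 — worse by 4.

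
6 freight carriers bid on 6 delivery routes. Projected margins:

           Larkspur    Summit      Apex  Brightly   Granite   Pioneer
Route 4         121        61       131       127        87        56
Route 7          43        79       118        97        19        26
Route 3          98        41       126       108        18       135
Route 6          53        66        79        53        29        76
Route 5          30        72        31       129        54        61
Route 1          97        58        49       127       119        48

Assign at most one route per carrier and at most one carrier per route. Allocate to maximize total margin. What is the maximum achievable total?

Max total: $688k

Optimal: Larkspur→Route 4 ($121k), Summit→Route 6 ($66k), Apex→Route 7 ($118k), Brightly→Route 5 ($129k), Granite→Route 1 ($119k), Pioneer→Route 3 ($135k) — total 121+66+118+129+119+135 = $688k.
Row-greedy (each carrier in turn takes its best remaining route) gives $650k, worse by 38.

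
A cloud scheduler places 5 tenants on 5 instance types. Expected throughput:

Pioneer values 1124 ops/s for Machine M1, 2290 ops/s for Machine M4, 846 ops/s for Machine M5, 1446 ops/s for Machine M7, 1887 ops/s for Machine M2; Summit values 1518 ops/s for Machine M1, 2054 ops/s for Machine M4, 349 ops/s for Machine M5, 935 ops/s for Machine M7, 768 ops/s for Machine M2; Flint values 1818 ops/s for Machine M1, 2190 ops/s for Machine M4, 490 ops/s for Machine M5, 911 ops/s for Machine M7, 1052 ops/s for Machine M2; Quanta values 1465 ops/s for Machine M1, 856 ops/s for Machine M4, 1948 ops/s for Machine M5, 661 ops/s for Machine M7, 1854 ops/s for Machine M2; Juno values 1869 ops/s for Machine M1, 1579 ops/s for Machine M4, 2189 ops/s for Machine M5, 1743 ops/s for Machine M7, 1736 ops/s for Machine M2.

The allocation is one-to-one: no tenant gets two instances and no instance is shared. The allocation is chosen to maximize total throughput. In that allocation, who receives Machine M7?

This is the linear assignment problem.
Optimal: Pioneer→Machine M2 (1887 ops/s), Summit→Machine M4 (2054 ops/s), Flint→Machine M1 (1818 ops/s), Quanta→Machine M5 (1948 ops/s), Juno→Machine M7 (1743 ops/s) — total 1887+2054+1818+1948+1743 = 9450 ops/s.
Max-entry greedy (repeatedly take the single best remaining cell) gives 9086 ops/s, worse by 364.
Checked against all permutations: 9450 ops/s is optimal.
Juno's own top instance is Machine M5 (2189 ops/s), but forcing Juno→Machine M5 and reassigning the rest optimally gives only 9361 ops/s — worse by 89.

Juno receives Machine M7.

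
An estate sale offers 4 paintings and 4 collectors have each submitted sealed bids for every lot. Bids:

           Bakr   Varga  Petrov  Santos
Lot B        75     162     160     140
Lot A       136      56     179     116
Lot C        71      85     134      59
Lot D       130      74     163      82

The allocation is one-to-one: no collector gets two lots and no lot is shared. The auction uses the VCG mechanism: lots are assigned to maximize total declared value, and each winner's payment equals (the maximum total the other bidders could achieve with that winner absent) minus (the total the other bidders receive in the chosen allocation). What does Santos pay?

Efficient allocation: Bakr→Lot D ($130), Varga→Lot B ($162), Petrov→Lot C ($134), Santos→Lot A ($116); total welfare W = $542.
Santos receives Lot A at value $116, so the others get W − 116 = $426.
Without Santos: best allocation of the remaining 3 bidders over all 4 lots is Bakr→Lot D ($130), Varga→Lot B ($162), Petrov→Lot A ($179), total $471.
VCG payment = (others' best without Santos) − (others' welfare with Santos) = 471 − 426 = $45.

Santos pays $45.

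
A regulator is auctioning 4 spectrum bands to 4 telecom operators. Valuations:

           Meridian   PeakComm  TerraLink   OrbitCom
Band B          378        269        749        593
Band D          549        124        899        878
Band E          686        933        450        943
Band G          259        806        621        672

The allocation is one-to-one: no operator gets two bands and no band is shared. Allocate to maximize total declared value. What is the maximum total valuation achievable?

Optimal: Meridian→Band E ($686M), PeakComm→Band G ($806M), TerraLink→Band B ($749M), OrbitCom→Band D ($878M) — total 686+806+749+878 = $3119M.
Row-greedy (each operator in turn takes its best remaining band) gives $2984M, worse by 135.
Next-best assignment: Meridian→Band D, PeakComm→Band G, TerraLink→Band B, OrbitCom→Band E = $3047M.
No other one-to-one assignment exceeds $3119M.

Max total: $3119M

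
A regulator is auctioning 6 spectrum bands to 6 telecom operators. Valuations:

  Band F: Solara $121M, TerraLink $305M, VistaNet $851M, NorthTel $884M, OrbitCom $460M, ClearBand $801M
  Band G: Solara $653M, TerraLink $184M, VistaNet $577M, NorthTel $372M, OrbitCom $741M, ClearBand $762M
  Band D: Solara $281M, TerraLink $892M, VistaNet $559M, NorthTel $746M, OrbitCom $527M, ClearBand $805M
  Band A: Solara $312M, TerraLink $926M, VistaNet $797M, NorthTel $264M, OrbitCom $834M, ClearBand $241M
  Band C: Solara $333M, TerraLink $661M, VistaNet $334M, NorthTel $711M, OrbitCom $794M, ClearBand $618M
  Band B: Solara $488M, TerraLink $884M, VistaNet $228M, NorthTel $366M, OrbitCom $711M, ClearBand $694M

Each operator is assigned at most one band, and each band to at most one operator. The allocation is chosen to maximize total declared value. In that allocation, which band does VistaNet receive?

VistaNet receives Band A.

Optimal: Solara→Band G ($653M), TerraLink→Band B ($884M), VistaNet→Band A ($797M), NorthTel→Band F ($884M), OrbitCom→Band C ($794M), ClearBand→Band D ($805M) — total 653+884+797+884+794+805 = $4817M.
Max-entry greedy (repeatedly take the single best remaining cell) gives $4290M, worse by 527.
Next-best assignment: Solara→Band G, TerraLink→Band B, VistaNet→Band F, NorthTel→Band C, OrbitCom→Band A, ClearBand→Band D = $4738M.
VistaNet's own top band is Band F ($851M), but forcing VistaNet→Band F and reassigning the rest optimally gives only $4738M — worse by 79.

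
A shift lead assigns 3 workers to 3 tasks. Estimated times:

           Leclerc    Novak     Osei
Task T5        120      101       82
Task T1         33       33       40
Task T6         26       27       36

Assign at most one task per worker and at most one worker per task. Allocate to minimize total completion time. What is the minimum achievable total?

Minimum total: 141 min

Optimal: Leclerc→Task T6 (26 min), Novak→Task T1 (33 min), Osei→Task T5 (82 min) — total 26+33+82 = 141 min.
Column-greedy (each task in turn goes to its cheapest remaining worker) gives 142 min, worse by 1.
Next-best assignment: Leclerc→Task T1, Novak→Task T6, Osei→Task T5 = 142 min.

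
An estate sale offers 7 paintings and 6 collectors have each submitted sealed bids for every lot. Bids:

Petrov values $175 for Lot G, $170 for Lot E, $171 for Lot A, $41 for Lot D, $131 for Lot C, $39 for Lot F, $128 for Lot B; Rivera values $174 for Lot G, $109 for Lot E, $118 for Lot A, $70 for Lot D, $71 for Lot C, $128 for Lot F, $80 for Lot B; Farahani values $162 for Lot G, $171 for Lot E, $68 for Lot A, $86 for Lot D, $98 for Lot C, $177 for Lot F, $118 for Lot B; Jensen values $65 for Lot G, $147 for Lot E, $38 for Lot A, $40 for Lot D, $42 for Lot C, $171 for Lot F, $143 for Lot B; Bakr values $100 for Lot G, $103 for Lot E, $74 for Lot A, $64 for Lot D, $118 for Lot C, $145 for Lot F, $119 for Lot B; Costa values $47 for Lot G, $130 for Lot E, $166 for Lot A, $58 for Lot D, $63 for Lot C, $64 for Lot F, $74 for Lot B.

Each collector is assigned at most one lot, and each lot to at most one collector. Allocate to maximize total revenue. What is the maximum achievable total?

Optimal: Petrov→Lot E ($170), Rivera→Lot G ($174), Farahani→Lot F ($177), Jensen→Lot B ($143), Bakr→Lot C ($118), Costa→Lot A ($166) — total 170+174+177+143+118+166 = $948.
Row-greedy (each collector in turn takes its best remaining lot) gives $901, worse by 47.
Checked against all permutations: $948 is optimal.

Maximum total: $948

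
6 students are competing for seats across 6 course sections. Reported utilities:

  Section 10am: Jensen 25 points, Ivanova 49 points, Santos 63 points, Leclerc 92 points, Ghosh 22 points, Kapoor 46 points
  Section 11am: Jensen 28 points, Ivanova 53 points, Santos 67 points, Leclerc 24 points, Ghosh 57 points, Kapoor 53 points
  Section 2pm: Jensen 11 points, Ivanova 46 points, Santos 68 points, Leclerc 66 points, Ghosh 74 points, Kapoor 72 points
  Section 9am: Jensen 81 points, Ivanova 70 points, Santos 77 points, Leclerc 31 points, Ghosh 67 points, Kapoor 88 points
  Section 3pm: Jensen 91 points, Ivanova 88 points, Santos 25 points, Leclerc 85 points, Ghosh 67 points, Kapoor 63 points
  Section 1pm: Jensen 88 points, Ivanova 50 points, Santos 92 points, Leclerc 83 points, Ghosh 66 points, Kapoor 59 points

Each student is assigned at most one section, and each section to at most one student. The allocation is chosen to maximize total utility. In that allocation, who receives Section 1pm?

Jensen receives Section 1pm.

Optimal: Jensen→Section 1pm (88 points), Ivanova→Section 3pm (88 points), Santos→Section 11am (67 points), Leclerc→Section 10am (92 points), Ghosh→Section 2pm (74 points), Kapoor→Section 9am (88 points) — total 88+88+67+92+74+88 = 497 points.
Column-greedy (each section in turn goes to its best remaining student) gives 462 points, worse by 35.
Next-best assignment: Jensen→Section 3pm, Ivanova→Section 11am, Santos→Section 1pm, Leclerc→Section 10am, Ghosh→Section 2pm, Kapoor→Section 9am = 490 points.
Swapping Ghosh↔Santos (Ghosh→Section 11am 57 points, Santos→Section 2pm 68 points) loses 16.
No other one-to-one assignment exceeds 497 points.
Jensen's own top section is Section 3pm (91 points), but forcing Jensen→Section 3pm and reassigning the rest optimally gives only 490 points — worse by 7.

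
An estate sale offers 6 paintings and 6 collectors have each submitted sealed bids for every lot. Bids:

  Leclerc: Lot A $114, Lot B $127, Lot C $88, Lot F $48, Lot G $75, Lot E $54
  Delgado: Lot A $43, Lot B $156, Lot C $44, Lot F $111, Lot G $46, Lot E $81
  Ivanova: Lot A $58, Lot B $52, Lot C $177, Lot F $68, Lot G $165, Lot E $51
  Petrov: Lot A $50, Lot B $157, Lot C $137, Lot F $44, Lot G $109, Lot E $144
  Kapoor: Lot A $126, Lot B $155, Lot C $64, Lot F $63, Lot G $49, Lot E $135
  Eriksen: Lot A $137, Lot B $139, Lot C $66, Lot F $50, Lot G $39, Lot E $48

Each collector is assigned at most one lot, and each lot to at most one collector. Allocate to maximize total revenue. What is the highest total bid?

Optimal: Leclerc→Lot B ($127), Delgado→Lot F ($111), Ivanova→Lot G ($165), Petrov→Lot C ($137), Kapoor→Lot E ($135), Eriksen→Lot A ($137) — total 127+111+165+137+135+137 = $812.
Column-greedy (each lot in turn goes to its best remaining collector) gives $792, worse by 20.

Maximum total: $812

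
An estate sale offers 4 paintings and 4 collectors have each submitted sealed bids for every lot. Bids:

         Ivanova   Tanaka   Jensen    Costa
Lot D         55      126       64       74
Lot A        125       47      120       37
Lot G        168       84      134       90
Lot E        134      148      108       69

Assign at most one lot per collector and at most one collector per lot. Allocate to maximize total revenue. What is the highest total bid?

Optimal: Ivanova→Lot G ($168), Tanaka→Lot E ($148), Jensen→Lot A ($120), Costa→Lot D ($74) — total 168+148+120+74 = $510.
Column-greedy (each lot in turn goes to its best remaining collector) gives $454, worse by 56.
Next-best assignment: Ivanova→Lot G, Tanaka→Lot D, Jensen→Lot A, Costa→Lot E = $483.

Max total: $510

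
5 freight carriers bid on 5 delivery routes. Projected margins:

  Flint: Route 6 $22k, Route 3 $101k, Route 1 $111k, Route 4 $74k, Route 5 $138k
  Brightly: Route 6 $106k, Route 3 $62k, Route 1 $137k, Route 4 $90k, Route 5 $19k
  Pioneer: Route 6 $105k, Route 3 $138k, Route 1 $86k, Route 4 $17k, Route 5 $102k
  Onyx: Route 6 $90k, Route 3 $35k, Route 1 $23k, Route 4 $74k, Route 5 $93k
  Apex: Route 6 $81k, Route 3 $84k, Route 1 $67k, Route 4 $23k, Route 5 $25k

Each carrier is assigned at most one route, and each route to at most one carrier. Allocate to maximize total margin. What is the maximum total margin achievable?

This is a one-to-one assignment (maximum-weight bipartite matching).
Optimal: Flint→Route 5 ($138k), Brightly→Route 1 ($137k), Pioneer→Route 3 ($138k), Onyx→Route 4 ($74k), Apex→Route 6 ($81k) — total 138+137+138+74+81 = $568k.
Column-greedy (each route in turn goes to its best remaining carrier) gives $454k, worse by 114.
Next-best assignment: Flint→Route 5, Brightly→Route 1, Pioneer→Route 6, Onyx→Route 4, Apex→Route 3 = $538k.
Swapping Brightly↔Pioneer (Brightly→Route 3 $62k, Pioneer→Route 1 $86k) loses 127.
No other one-to-one assignment exceeds $568k.

Max total: $568k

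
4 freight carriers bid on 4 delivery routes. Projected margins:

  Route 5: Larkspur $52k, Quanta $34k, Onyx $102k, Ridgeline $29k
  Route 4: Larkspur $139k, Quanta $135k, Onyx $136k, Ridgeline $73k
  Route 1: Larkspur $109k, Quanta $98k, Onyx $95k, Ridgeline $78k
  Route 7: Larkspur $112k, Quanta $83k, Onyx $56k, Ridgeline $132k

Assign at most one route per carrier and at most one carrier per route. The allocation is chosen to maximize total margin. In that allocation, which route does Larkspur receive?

Larkspur receives Route 1.

This is a one-to-one assignment (maximum-weight bipartite matching).
Optimal: Larkspur→Route 1 ($109k), Quanta→Route 4 ($135k), Onyx→Route 5 ($102k), Ridgeline→Route 7 ($132k) — total 109+135+102+132 = $478k.
Max-entry greedy (repeatedly take the single best remaining cell) gives $471k, worse by 7.
Next-best assignment: Larkspur→Route 4, Quanta→Route 1, Onyx→Route 5, Ridgeline→Route 7 = $471k.
Swapping Onyx↔Ridgeline (Onyx→Route 7 $56k, Ridgeline→Route 5 $29k) loses 149.
No other one-to-one assignment exceeds $478k.
Larkspur's own top route is Route 4 ($139k), but forcing Larkspur→Route 4 and reassigning the rest optimally gives only $471k — worse by 7.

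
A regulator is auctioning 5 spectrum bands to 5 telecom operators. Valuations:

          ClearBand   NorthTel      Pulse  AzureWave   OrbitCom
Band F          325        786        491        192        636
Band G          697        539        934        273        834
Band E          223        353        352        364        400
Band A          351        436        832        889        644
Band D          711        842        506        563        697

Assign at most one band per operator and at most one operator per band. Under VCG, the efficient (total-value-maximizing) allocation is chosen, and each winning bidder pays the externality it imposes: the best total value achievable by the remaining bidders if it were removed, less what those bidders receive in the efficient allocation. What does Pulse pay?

Pulse pays $434M.

Efficient allocation: ClearBand→Band D ($711M), NorthTel→Band F ($786M), Pulse→Band G ($934M), AzureWave→Band A ($889M), OrbitCom→Band E ($400M); total welfare W = $3720M.
Pulse receives Band G at value $934M, so the others get W − 934 = $2786M.
Without Pulse: best allocation of the remaining 4 bidders over all 5 bands is ClearBand→Band D ($711M), NorthTel→Band F ($786M), AzureWave→Band A ($889M), OrbitCom→Band G ($834M), total $3220M.
VCG payment = (others' best without Pulse) − (others' welfare with Pulse) = 3220 − 2786 = $434M.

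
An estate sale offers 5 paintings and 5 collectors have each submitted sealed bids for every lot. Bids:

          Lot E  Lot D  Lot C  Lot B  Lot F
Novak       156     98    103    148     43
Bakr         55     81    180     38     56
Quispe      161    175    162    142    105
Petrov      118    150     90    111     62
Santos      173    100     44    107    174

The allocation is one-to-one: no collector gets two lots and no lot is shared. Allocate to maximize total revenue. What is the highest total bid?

Max total: $813

Optimal: Novak→Lot B ($148), Bakr→Lot C ($180), Quispe→Lot E ($161), Petrov→Lot D ($150), Santos→Lot F ($174) — total 148+180+161+150+174 = $813.
Column-greedy (each lot in turn goes to its best remaining collector) gives $738, worse by 75.
Every other assignment is strictly worse.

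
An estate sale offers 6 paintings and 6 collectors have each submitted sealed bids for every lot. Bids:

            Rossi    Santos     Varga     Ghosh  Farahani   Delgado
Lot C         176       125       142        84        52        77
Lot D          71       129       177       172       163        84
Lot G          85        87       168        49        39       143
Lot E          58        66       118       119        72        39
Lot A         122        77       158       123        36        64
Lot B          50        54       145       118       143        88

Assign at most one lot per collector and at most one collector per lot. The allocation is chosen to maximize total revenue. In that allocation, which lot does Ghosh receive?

Ghosh receives Lot E.

This is the linear assignment problem.
Optimal: Rossi→Lot C ($176), Santos→Lot D ($129), Varga→Lot A ($158), Ghosh→Lot E ($119), Farahani→Lot B ($143), Delgado→Lot G ($143) — total 176+129+158+119+143+143 = $868.
Column-greedy (each lot in turn goes to its best remaining collector) gives $835, worse by 33.
Next-best assignment: Rossi→Lot C, Santos→Lot E, Varga→Lot A, Ghosh→Lot D, Farahani→Lot B, Delgado→Lot G = $858.
Swapping Santos↔Varga (Santos→Lot A $77, Varga→Lot D $177) loses 33.
No other one-to-one assignment exceeds $868.
Ghosh's own top lot is Lot D ($172), but forcing Ghosh→Lot D and reassigning the rest optimally gives only $858 — worse by 10.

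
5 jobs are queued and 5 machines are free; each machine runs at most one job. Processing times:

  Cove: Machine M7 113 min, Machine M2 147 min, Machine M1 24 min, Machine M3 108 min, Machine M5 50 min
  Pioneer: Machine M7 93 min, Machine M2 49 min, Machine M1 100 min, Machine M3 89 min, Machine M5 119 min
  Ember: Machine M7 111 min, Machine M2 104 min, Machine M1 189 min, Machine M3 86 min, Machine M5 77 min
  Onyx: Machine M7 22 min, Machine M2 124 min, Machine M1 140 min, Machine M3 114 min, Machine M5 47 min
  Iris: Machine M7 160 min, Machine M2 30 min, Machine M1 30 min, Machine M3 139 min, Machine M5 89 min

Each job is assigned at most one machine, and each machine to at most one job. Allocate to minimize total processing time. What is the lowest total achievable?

Treat this as an assignment problem: match each job to one machine.
Optimal: Cove→Machine M5 (50 min), Pioneer→Machine M2 (49 min), Ember→Machine M3 (86 min), Onyx→Machine M7 (22 min), Iris→Machine M1 (30 min) — total 50+49+86+22+30 = 237 min.
Row-greedy (each job in turn takes its cheapest remaining machine) gives 311 min, worse by 74.

Min total: 237 min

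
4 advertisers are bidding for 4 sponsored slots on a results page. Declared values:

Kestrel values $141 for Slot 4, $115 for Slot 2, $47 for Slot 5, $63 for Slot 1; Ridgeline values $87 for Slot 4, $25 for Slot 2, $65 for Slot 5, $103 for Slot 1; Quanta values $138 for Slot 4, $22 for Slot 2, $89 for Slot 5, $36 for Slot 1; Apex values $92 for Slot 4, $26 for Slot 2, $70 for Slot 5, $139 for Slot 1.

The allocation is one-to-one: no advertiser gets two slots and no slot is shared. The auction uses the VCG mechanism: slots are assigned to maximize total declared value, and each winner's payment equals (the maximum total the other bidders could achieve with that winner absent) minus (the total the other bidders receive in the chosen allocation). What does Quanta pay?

Quanta pays $26.

Efficient allocation: Kestrel→Slot 2 ($115), Ridgeline→Slot 5 ($65), Quanta→Slot 4 ($138), Apex→Slot 1 ($139); total welfare W = $457.
Quanta receives Slot 4 at value $138, so the others get W − 138 = $319.
Without Quanta: best allocation of the remaining 3 bidders over all 4 slots is Kestrel→Slot 4 ($141), Ridgeline→Slot 5 ($65), Apex→Slot 1 ($139), total $345.
VCG payment = (others' best without Quanta) − (others' welfare with Quanta) = 345 − 319 = $26.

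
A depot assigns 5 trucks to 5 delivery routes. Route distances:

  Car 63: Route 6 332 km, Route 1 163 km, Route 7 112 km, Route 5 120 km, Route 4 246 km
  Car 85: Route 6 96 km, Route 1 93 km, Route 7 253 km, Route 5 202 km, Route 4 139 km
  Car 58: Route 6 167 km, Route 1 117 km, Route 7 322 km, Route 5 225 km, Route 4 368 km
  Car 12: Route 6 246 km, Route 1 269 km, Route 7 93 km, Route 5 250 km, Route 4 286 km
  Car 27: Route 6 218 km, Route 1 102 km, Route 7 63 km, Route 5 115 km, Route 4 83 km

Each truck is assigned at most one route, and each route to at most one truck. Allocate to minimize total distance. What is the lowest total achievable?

Optimal: Car 63→Route 5 (120 km), Car 85→Route 6 (96 km), Car 58→Route 1 (117 km), Car 12→Route 7 (93 km), Car 27→Route 4 (83 km) — total 120+96+117+93+83 = 509 km.
Min-entry greedy (repeatedly take the single cheapest remaining cell) gives 729 km, worse by 220.
Next-best assignment: Car 63→Route 5, Car 85→Route 1, Car 58→Route 6, Car 12→Route 7, Car 27→Route 4 = 556 km.
Checked against all permutations: 509 km is optimal.

Min total: 509 km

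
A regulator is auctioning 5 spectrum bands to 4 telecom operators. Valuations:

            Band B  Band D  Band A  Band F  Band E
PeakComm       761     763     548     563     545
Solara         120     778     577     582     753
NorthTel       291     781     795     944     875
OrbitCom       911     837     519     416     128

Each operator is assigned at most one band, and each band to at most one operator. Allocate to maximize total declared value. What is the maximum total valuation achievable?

This is the linear assignment problem.
Optimal: PeakComm→Band D ($763M), Solara→Band E ($753M), NorthTel→Band F ($944M), OrbitCom→Band B ($911M) — total 763+753+944+911 = $3371M.
Max-entry greedy (repeatedly take the single best remaining cell) gives $3181M, worse by 190.

Max total: $3371M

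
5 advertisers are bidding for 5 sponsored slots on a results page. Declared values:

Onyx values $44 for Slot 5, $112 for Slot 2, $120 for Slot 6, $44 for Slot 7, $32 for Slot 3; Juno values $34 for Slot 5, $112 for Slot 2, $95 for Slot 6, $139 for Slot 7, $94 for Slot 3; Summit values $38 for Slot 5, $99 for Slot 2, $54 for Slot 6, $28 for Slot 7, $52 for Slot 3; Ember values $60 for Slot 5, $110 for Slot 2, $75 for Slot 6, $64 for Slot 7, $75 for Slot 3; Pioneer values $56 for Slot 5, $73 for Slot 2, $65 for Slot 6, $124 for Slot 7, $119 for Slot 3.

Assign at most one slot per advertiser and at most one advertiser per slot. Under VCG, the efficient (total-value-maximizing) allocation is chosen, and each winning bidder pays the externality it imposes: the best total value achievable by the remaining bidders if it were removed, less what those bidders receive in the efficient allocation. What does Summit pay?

Summit pays $50.

Efficient allocation: Onyx→Slot 6 ($120), Juno→Slot 7 ($139), Summit→Slot 2 ($99), Ember→Slot 5 ($60), Pioneer→Slot 3 ($119); total welfare W = $537.
Summit receives Slot 2 at value $99, so the others get W − 99 = $438.
Without Summit: best allocation of the remaining 4 bidders over all 5 slots is Onyx→Slot 6 ($120), Juno→Slot 7 ($139), Ember→Slot 2 ($110), Pioneer→Slot 3 ($119), total $488.
VCG payment = (others' best without Summit) − (others' welfare with Summit) = 488 − 438 = $50.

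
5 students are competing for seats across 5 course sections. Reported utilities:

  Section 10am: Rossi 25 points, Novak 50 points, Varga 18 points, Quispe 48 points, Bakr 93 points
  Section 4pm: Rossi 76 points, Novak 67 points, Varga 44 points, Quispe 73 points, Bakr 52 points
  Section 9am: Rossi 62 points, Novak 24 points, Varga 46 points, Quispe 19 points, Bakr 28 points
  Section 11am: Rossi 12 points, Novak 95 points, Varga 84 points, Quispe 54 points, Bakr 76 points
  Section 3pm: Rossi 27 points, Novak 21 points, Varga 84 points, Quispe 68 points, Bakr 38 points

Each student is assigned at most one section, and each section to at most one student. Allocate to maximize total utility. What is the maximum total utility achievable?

Maximum total: 407 points

Optimal: Rossi→Section 9am (62 points), Novak→Section 11am (95 points), Varga→Section 3pm (84 points), Quispe→Section 4pm (73 points), Bakr→Section 10am (93 points) — total 62+95+84+73+93 = 407 points.
Row-greedy (each student in turn takes its best remaining section) gives 331 points, worse by 76.
Next-best assignment: Rossi→Section 4pm, Novak→Section 11am, Varga→Section 9am, Quispe→Section 3pm, Bakr→Section 10am = 378 points.
No other one-to-one assignment exceeds 407 points.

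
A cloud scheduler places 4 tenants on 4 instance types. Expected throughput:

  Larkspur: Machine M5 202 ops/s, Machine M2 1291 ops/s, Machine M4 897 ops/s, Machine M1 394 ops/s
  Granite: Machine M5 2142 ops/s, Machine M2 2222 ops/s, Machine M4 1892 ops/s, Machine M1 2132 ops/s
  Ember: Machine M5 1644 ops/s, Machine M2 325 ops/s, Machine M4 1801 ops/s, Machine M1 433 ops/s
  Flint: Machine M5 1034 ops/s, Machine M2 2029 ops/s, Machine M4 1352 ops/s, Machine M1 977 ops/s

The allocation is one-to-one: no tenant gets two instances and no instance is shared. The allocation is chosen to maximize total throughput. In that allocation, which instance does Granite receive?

Optimal: Larkspur→Machine M4 (897 ops/s), Granite→Machine M1 (2132 ops/s), Ember→Machine M5 (1644 ops/s), Flint→Machine M2 (2029 ops/s) — total 897+2132+1644+2029 = 6702 ops/s.
Column-greedy (each instance in turn goes to its best remaining tenant) gives 6366 ops/s, worse by 336.
Next-best assignment: Larkspur→Machine M2, Granite→Machine M1, Ember→Machine M5, Flint→Machine M4 = 6419 ops/s.
Granite's own top instance is Machine M2 (2222 ops/s), but forcing Granite→Machine M2 and reassigning the rest optimally gives only 5740 ops/s — worse by 962.

Granite receives Machine M1.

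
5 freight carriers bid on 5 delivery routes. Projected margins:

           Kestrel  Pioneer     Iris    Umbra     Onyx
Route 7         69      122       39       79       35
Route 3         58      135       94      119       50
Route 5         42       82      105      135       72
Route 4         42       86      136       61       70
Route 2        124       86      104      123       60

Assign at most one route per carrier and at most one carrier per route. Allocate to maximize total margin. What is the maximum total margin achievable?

Optimal: Kestrel→Route 2 ($124k), Pioneer→Route 7 ($122k), Iris→Route 4 ($136k), Umbra→Route 3 ($119k), Onyx→Route 5 ($72k) — total 124+122+136+119+72 = $573k.
Row-greedy (each carrier in turn takes its best remaining route) gives $565k, worse by 8.
Next-best assignment: Kestrel→Route 2, Pioneer→Route 7, Iris→Route 4, Umbra→Route 5, Onyx→Route 3 = $567k.

Max total: $573k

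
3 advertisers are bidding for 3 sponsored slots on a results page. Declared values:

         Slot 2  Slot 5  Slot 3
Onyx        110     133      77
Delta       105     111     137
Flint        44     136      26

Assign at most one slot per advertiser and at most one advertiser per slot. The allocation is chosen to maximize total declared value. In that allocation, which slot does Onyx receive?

This is a one-to-one assignment (maximum-weight bipartite matching).
Optimal: Onyx→Slot 2 ($110), Delta→Slot 3 ($137), Flint→Slot 5 ($136) — total 110+137+136 = $383.
Row-greedy (each advertiser in turn takes its best remaining slot) gives $314, worse by 69.
Onyx's own top slot is Slot 5 ($133), but forcing Onyx→Slot 5 and reassigning the rest optimally gives only $314 — worse by 69.

Onyx receives Slot 2.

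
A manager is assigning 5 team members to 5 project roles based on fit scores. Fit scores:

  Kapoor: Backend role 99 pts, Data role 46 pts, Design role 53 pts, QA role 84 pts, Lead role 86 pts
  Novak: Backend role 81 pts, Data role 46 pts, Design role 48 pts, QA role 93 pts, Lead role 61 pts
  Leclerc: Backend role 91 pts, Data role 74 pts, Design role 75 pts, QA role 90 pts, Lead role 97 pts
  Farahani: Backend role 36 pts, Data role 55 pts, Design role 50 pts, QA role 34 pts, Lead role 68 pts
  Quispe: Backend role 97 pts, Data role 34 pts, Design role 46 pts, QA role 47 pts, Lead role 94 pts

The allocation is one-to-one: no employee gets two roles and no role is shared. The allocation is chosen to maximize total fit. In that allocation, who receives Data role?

Optimal: Kapoor→Backend role (99 pts), Novak→QA role (93 pts), Leclerc→Design role (75 pts), Farahani→Data role (55 pts), Quispe→Lead role (94 pts) — total 99+93+75+55+94 = 416 pts.
Row-greedy (each employee in turn takes its best remaining role) gives 390 pts, worse by 26.
Farahani's own top role is Lead role (68 pts), but forcing Farahani→Lead role and reassigning the rest optimally gives only 385 pts — worse by 31.

Farahani receives Data role.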